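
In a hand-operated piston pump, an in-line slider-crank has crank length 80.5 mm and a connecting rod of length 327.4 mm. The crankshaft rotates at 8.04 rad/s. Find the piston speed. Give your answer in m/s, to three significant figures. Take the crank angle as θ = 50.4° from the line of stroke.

ω = 8.04 rad/s
For an in-line slider-crank, x = r cosθ + √(L² − r² sin²θ), so v = −rω sinθ·[1 + r cosθ/√(L² − r² sin²θ)].
With r = 0.0805 m, L = 0.3274 m, θ = 50.4°: √(L² − r² sin²θ) = 0.32147 m.
v = −0.0805·8.04·0.77051·[1 + 0.0805·0.63742/0.32147] = -0.57829 m/s.
|v| = 0.57829 m/s.

0.578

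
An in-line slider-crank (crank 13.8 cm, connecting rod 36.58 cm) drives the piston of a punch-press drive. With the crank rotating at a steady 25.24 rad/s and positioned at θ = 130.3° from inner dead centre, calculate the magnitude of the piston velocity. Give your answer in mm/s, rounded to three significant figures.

1980

ω = 25.24 rad/s
For an in-line slider-crank, x = r cosθ + √(L² − r² sin²θ), so v = −rω sinθ·[1 + r cosθ/√(L² − r² sin²θ)].
With r = 0.138 m, L = 0.3658 m, θ = 130.3°: √(L² − r² sin²θ) = 0.35033 m.
v = −0.138·25.24·0.76267·[1 + 0.138·-0.64679/0.35033] = -1.9797 m/s.
|v| = 1.9797 m/s = 1979.7 mm/s.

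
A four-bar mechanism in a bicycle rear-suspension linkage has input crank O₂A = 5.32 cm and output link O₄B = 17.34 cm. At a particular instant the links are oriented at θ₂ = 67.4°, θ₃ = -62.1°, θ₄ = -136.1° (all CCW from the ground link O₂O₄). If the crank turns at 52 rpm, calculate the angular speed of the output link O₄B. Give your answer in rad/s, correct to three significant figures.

ω₂ = 5.445 rad/s (from 52 rpm).
Differentiating the loop-closure r₂e^{iθ₂}+r₃e^{iθ₃}=r₁+r₄e^{iθ₄} gives r₂ω₂e^{iθ₂}+r₃ω₃e^{iθ₃}=r₄ω₄e^{iθ₄}.
Eliminating the other unknown: ω₄ = r₂ω₂ sin(θ₂−θ₃) / [r₄ sin(θ₄−θ₃)].
Numerator sine = +0.77162; denominator sine = -0.96126.
Result = 0.0532·5.445·(+0.77162) / (0.1734·(-0.96126)) = -1.3411 rad/s; magnitude 1.3411 rad/s.

1.34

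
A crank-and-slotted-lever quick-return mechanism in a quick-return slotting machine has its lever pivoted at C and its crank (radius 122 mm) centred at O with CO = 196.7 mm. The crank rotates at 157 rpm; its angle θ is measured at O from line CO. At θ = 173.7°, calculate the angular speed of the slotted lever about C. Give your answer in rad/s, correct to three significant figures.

25.1

ω = 16.44 rad/s (from 157 rpm).
Crank pin A relative to C: A = (d + r cosθ, r sinθ); lever angle φ = atan2(r sinθ, d + r cosθ).
Differentiating tanφ: φ̇ = rω(d cosθ + r)/(d² + r² + 2dr cosθ).
d² + r² + 2dr cosθ = |CA|² = 0.00586993 m²;  d cosθ + r = -0.073512 m.
|ω_lever| = |0.122·16.44·-0.073512| / 0.00586993 = 25.12 rad/s.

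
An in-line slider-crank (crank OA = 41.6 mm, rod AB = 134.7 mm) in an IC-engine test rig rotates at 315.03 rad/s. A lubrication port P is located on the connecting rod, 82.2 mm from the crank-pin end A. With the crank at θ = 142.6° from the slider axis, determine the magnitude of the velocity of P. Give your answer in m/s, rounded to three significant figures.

ω = 315 rad/s.  Crank-pin speed |V_A| = rω = 13.105 m/s, perpendicular to OA.
Rod angle: sinφ = −(r/L) sinθ ⇒ φ = -10.812°; ω_rod = −rω cosθ/√(L²−r²sin²θ) = +78.687 rad/s.
V_P = V_A + ω_rod × AP, with AP = 0.0822 m along the rod.
Components: V_Px = −rω sinθ − a·ω_rod·sinφ = -6.7465 m/s;  V_Py = rω cosθ + a·ω_rod·cosφ = -4.0577 m/s.
|V_P| = √(V_Px² + V_Py²) = 7.8728 m/s.

7.87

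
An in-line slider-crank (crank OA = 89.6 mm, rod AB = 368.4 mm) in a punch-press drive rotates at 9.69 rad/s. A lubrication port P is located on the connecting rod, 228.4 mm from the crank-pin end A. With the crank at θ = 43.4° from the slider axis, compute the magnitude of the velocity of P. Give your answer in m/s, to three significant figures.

0.705

ω = 9.69 rad/s.  Crank-pin speed |V_A| = rω = 0.86822 m/s, perpendicular to OA.
Rod angle: sinφ = −(r/L) sinθ ⇒ φ = -9.620°; ω_rod = −rω cosθ/√(L²−r²sin²θ) = -1.7368 rad/s.
V_P = V_A + ω_rod × AP, with AP = 0.2284 m along the rod.
Components: V_Px = −rω sinθ − a·ω_rod·sinφ = -0.66283 m/s;  V_Py = rω cosθ + a·ω_rod·cosφ = +0.23973 m/s.
|V_P| = √(V_Px² + V_Py²) = 0.70485 m/s.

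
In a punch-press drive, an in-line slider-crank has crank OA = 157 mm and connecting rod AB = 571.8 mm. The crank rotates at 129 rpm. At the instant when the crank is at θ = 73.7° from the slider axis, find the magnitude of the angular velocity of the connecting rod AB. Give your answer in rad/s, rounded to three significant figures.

1.08

ω = 13.51 rad/s (converted from 129 rpm).
The rod makes angle φ with the slider axis where L sinφ = r sinθ; differentiating, L cosφ·φ̇ = r ω cosθ.
L cosφ = √(L² − r² sin²θ) = 0.55159 m.
|ω_rod| = r ω |cosθ| / √(L² − r² sin²θ) = 0.157·13.51·0.28067/0.55159 = 1.0792 rad/s.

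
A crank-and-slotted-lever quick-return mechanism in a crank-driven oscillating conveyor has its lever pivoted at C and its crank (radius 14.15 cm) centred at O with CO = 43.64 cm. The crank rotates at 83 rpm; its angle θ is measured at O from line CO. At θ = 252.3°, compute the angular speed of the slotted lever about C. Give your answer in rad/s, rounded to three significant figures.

ω = 8.692 rad/s (from 83 rpm).
Crank pin A relative to C: A = (d + r cosθ, r sinθ); lever angle φ = atan2(r sinθ, d + r cosθ).
Differentiating tanφ: φ̇ = rω(d cosθ + r)/(d² + r² + 2dr cosθ).
d² + r² + 2dr cosθ = |CA|² = 0.172919 m²;  d cosθ + r = +0.00882 m.
|ω_lever| = |0.1415·8.692·+0.00882| / 0.172919 = 0.062732 rad/s.

0.0627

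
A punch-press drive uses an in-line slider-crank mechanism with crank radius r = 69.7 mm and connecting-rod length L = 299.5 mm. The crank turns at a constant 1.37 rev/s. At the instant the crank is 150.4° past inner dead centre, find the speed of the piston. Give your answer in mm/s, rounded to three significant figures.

236

ω = 2π·1.37 = 8.608 rad/s
For an in-line slider-crank, x = r cosθ + √(L² − r² sin²θ), so v = −rω sinθ·[1 + r cosθ/√(L² − r² sin²θ)].
With r = 0.0697 m, L = 0.2995 m, θ = 150.4°: √(L² − r² sin²θ) = 0.29751 m.
v = −0.0697·8.608·0.49394·[1 + 0.0697·-0.86949/0.29751] = -0.23599 m/s.
|v| = 0.23599 m/s = 235.99 mm/s.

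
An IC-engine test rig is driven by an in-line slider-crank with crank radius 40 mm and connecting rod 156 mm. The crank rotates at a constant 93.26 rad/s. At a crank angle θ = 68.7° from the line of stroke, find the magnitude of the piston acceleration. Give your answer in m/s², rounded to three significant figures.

ω = 93.26 rad/s
x(θ) = r cosθ + √(L² − r² sin²θ); with ω constant, a = ω²·d²x/dθ².
d²x/dθ² = −r cosθ − r²(cos2θ)/√u − r⁴ sin²2θ/(4u^{3/2}),  u = L² − r² sin²θ = 0.0229471 m².
Substituting r = 0.04 m, L = 0.156 m, θ = 68.7°: d²x/dθ² = -0.0068396 m.
a = ω²·d²x/dθ² = (93.26)²·(-0.0068396) = -59.487 m/s²;  |a| = 59.487 m/s².

59.5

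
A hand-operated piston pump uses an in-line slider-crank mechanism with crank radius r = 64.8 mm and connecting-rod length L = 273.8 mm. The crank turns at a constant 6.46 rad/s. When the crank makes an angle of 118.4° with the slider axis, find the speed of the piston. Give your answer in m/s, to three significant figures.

ω = 6.46 rad/s
For an in-line slider-crank, x = r cosθ + √(L² − r² sin²θ), so v = −rω sinθ·[1 + r cosθ/√(L² − r² sin²θ)].
With r = 0.0648 m, L = 0.2738 m, θ = 118.4°: √(L² − r² sin²θ) = 0.2678 m.
v = −0.0648·6.46·0.87965·[1 + 0.0648·-0.47562/0.2678] = -0.32585 m/s.
|v| = 0.32585 m/s.

0.326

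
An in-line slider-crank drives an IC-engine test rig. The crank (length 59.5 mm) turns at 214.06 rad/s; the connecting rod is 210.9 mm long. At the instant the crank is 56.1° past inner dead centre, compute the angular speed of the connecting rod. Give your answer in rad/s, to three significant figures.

ω = 214.1 rad/s
The rod makes angle φ with the slider axis where L sinφ = r sinθ; differentiating, L cosφ·φ̇ = r ω cosθ.
L cosφ = √(L² − r² sin²θ) = 0.20504 m.
|ω_rod| = r ω |cosθ| / √(L² − r² sin²θ) = 0.0595·214.1·0.55775/0.20504 = 34.646 rad/s.

34.6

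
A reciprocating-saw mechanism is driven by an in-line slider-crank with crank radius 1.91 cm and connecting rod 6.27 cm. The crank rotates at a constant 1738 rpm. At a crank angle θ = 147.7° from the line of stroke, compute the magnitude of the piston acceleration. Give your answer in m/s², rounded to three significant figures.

ω = 2π·1738/60 = 182 rad/s
x(θ) = r cosθ + √(L² − r² sin²θ); with ω constant, a = ω²·d²x/dθ².
d²x/dθ² = −r cosθ − r²(cos2θ)/√u − r⁴ sin²2θ/(4u^{3/2}),  u = L² − r² sin²θ = 0.00382712 m².
Substituting r = 0.0191 m, L = 0.0627 m, θ = 147.7°: d²x/dθ² = +0.0135 m.
a = ω²·d²x/dθ² = (182)²·(+0.0135) = +447.2 m/s²;  |a| = 447.2 m/s².

447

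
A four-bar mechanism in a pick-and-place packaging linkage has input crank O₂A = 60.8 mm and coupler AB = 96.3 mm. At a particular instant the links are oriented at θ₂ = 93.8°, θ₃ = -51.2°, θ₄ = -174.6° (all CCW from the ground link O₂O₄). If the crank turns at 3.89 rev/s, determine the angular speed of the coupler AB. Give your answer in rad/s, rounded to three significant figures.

18.5

ω₂ = 24.44 rad/s (from 3.89 rev/s).
Differentiating the loop-closure r₂e^{iθ₂}+r₃e^{iθ₃}=r₁+r₄e^{iθ₄} gives r₂ω₂e^{iθ₂}+r₃ω₃e^{iθ₃}=r₄ω₄e^{iθ₄}.
Eliminating the other unknown: ω₃ = r₂ω₂ sin(θ₄−θ₂) / [r₃ sin(θ₃−θ₄)].
Numerator sine = +0.99961; denominator sine = +0.83485.
Result = 0.0608·24.44·(+0.99961) / (0.0963·(+0.83485)) = +18.477 rad/s; magnitude 18.477 rad/s.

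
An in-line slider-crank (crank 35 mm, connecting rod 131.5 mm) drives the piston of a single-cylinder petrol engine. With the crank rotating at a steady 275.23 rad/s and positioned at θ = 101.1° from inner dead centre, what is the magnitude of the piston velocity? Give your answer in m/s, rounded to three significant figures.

ω = 275.2 rad/s
For an in-line slider-crank, x = r cosθ + √(L² − r² sin²θ), so v = −rω sinθ·[1 + r cosθ/√(L² − r² sin²θ)].
With r = 0.035 m, L = 0.1315 m, θ = 101.1°: √(L² − r² sin²θ) = 0.12694 m.
v = −0.035·275.2·0.98129·[1 + 0.035·-0.19252/0.12694] = -8.951 m/s.
|v| = 8.951 m/s.

8.95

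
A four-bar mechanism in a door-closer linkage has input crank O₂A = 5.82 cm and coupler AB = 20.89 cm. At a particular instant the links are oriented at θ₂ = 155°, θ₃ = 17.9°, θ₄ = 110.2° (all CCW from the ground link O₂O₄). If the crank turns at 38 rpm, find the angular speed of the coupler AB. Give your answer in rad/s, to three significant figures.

0.782

ω₂ = 3.979 rad/s (from 38 rpm).
Differentiating the loop-closure r₂e^{iθ₂}+r₃e^{iθ₃}=r₁+r₄e^{iθ₄} gives r₂ω₂e^{iθ₂}+r₃ω₃e^{iθ₃}=r₄ω₄e^{iθ₄}.
Eliminating the other unknown: ω₃ = r₂ω₂ sin(θ₄−θ₂) / [r₃ sin(θ₃−θ₄)].
Numerator sine = -0.70463; denominator sine = -0.99919.
Result = 0.0582·3.979·(-0.70463) / (0.2089·(-0.99919)) = +0.78183 rad/s; magnitude 0.78183 rad/s.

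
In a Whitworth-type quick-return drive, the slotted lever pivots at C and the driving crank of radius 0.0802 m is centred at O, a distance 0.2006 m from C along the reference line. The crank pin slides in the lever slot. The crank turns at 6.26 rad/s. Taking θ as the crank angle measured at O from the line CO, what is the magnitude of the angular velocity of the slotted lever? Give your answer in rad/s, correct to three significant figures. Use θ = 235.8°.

ω = 6.26 rad/s
Crank pin A relative to C: A = (d + r cosθ, r sinθ); lever angle φ = atan2(r sinθ, d + r cosθ).
Differentiating tanφ: φ̇ = rω(d cosθ + r)/(d² + r² + 2dr cosθ).
d² + r² + 2dr cosθ = |CA|² = 0.0285867 m²;  d cosθ + r = -0.032554 m.
|ω_lever| = |0.0802·6.26·-0.032554| / 0.0285867 = 0.57173 rad/s.

0.572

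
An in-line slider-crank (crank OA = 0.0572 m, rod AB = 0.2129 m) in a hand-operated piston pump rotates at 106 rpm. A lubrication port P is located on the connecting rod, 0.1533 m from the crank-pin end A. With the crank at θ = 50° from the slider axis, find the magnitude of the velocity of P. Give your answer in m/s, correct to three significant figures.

0.560

ω = 11.1 rad/s.  Crank-pin speed |V_A| = rω = 0.63494 m/s, perpendicular to OA.
Rod angle: sinφ = −(r/L) sinθ ⇒ φ = -11.877°; ω_rod = −rω cosθ/√(L²−r²sin²θ) = -1.9589 rad/s.
V_P = V_A + ω_rod × AP, with AP = 0.1533 m along the rod.
Components: V_Px = −rω sinθ − a·ω_rod·sinφ = -0.5482 m/s;  V_Py = rω cosθ + a·ω_rod·cosφ = +0.11425 m/s.
|V_P| = √(V_Px² + V_Py²) = 0.55998 m/s.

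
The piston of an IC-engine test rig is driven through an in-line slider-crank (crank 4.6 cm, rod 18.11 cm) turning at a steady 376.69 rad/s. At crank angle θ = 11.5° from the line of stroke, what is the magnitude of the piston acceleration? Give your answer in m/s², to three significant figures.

ω = 376.7 rad/s
x(θ) = r cosθ + √(L² − r² sin²θ); with ω constant, a = ω²·d²x/dθ².
d²x/dθ² = −r cosθ − r²(cos2θ)/√u − r⁴ sin²2θ/(4u^{3/2}),  u = L² − r² sin²θ = 0.0327131 m².
Substituting r = 0.046 m, L = 0.1811 m, θ = 11.5°: d²x/dθ² = -0.055875 m.
a = ω²·d²x/dθ² = (376.7)²·(-0.055875) = -7928.3 m/s²;  |a| = 7928.3 m/s².

7930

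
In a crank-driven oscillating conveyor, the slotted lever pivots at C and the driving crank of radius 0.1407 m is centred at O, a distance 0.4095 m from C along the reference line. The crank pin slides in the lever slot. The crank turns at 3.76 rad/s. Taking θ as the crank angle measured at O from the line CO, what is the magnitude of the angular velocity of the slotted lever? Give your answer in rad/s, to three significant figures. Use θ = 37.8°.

ω = 3.76 rad/s
Crank pin A relative to C: A = (d + r cosθ, r sinθ); lever angle φ = atan2(r sinθ, d + r cosθ).
Differentiating tanφ: φ̇ = rω(d cosθ + r)/(d² + r² + 2dr cosθ).
d² + r² + 2dr cosθ = |CA|² = 0.278539 m²;  d cosθ + r = +0.46427 m.
|ω_lever| = |0.1407·3.76·+0.46427| / 0.278539 = 0.88179 rad/s.

0.882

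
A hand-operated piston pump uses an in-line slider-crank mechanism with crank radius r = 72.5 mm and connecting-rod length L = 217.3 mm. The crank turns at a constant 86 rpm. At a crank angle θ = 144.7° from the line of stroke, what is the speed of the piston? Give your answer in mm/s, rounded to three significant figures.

ω = 2π·86/60 = 9.006 rad/s
For an in-line slider-crank, x = r cosθ + √(L² − r² sin²θ), so v = −rω sinθ·[1 + r cosθ/√(L² − r² sin²θ)].
With r = 0.0725 m, L = 0.2173 m, θ = 144.7°: √(L² − r² sin²θ) = 0.21322 m.
v = −0.0725·9.006·0.57786·[1 + 0.0725·-0.81614/0.21322] = -0.2726 m/s.
|v| = 0.2726 m/s = 272.6 mm/s.

273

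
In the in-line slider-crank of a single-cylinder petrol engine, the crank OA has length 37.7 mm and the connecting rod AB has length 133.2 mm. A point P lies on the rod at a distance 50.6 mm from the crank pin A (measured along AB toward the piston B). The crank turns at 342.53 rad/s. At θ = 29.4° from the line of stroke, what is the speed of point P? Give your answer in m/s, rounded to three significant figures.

9.84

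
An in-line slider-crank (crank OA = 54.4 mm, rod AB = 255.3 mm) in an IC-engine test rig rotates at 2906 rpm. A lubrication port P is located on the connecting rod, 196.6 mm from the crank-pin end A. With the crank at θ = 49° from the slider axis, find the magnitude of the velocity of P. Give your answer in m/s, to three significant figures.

ω = 304.3 rad/s.  Crank-pin speed |V_A| = rω = 16.555 m/s, perpendicular to OA.
Rod angle: sinφ = −(r/L) sinθ ⇒ φ = -9.254°; ω_rod = −rω cosθ/√(L²−r²sin²θ) = -43.103 rad/s.
V_P = V_A + ω_rod × AP, with AP = 0.1966 m along the rod.
Components: V_Px = −rω sinθ − a·ω_rod·sinφ = -13.857 m/s;  V_Py = rω cosθ + a·ω_rod·cosφ = +2.4972 m/s.
|V_P| = √(V_Px² + V_Py²) = 14.08 m/s.

14.1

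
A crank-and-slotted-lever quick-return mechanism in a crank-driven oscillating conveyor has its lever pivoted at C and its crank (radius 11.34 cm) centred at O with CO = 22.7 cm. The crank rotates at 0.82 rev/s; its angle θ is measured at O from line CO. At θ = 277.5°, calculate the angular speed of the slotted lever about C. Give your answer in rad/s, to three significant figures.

ω = 5.152 rad/s (from 0.82 rev/s).
Crank pin A relative to C: A = (d + r cosθ, r sinθ); lever angle φ = atan2(r sinθ, d + r cosθ).
Differentiating tanφ: φ̇ = rω(d cosθ + r)/(d² + r² + 2dr cosθ).
d² + r² + 2dr cosθ = |CA|² = 0.0711085 m²;  d cosθ + r = +0.14303 m.
|ω_lever| = |0.1134·5.152·+0.14303| / 0.0711085 = 1.1752 rad/s.

1.18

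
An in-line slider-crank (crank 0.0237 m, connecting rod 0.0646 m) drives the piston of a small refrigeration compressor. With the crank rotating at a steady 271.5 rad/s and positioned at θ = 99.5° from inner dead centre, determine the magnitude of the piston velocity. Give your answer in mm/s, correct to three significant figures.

5930

ω = 271.5 rad/s
For an in-line slider-crank, x = r cosθ + √(L² − r² sin²θ), so v = −rω sinθ·[1 + r cosθ/√(L² − r² sin²θ)].
With r = 0.0237 m, L = 0.0646 m, θ = 99.5°: √(L² − r² sin²θ) = 0.060223 m.
v = −0.0237·271.5·0.98629·[1 + 0.0237·-0.16505/0.060223] = -5.9341 m/s.
|v| = 5.9341 m/s = 5934.1 mm/s.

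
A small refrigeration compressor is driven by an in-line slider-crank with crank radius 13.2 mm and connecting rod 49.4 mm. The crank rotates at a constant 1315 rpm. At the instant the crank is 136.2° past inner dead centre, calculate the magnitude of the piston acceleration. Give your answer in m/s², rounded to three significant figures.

177

ω = 2π·1315/60 = 137.7 rad/s
x(θ) = r cosθ + √(L² − r² sin²θ); with ω constant, a = ω²·d²x/dθ².
d²x/dθ² = −r cosθ − r²(cos2θ)/√u − r⁴ sin²2θ/(4u^{3/2}),  u = L² − r² sin²θ = 0.00235689 m².
Substituting r = 0.0132 m, L = 0.0494 m, θ = 136.2°: d²x/dθ² = +0.0093107 m.
a = ω²·d²x/dθ² = (137.7)²·(+0.0093107) = +176.56 m/s²;  |a| = 176.56 m/s².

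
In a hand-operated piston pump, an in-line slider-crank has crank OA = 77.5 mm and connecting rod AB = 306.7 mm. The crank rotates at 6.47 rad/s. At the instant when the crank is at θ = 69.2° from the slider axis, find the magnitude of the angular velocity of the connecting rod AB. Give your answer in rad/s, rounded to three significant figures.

0.597

ω = 6.47 rad/s
The rod makes angle φ with the slider axis where L sinφ = r sinθ; differentiating, L cosφ·φ̇ = r ω cosθ.
L cosφ = √(L² − r² sin²θ) = 0.29802 m.
|ω_rod| = r ω |cosθ| / √(L² − r² sin²θ) = 0.0775·6.47·0.35511/0.29802 = 0.59747 rad/s.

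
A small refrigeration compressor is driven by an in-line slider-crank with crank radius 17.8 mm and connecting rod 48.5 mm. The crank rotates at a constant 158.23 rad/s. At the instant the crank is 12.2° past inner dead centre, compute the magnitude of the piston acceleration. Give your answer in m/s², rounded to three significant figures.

ω = 158.2 rad/s
x(θ) = r cosθ + √(L² − r² sin²θ); with ω constant, a = ω²·d²x/dθ².
d²x/dθ² = −r cosθ − r²(cos2θ)/√u − r⁴ sin²2θ/(4u^{3/2}),  u = L² − r² sin²θ = 0.0023381 m².
Substituting r = 0.0178 m, L = 0.0485 m, θ = 12.2°: d²x/dθ² = -0.023403 m.
a = ω²·d²x/dθ² = (158.2)²·(-0.023403) = -585.94 m/s²;  |a| = 585.94 m/s².

586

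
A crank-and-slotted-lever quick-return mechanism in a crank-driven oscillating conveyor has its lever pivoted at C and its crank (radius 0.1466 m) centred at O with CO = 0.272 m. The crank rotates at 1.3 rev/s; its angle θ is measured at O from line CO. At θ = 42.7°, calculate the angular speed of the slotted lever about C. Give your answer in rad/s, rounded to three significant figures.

ω = 8.168 rad/s (from 1.3 rev/s).
Crank pin A relative to C: A = (d + r cosθ, r sinθ); lever angle φ = atan2(r sinθ, d + r cosθ).
Differentiating tanφ: φ̇ = rω(d cosθ + r)/(d² + r² + 2dr cosθ).
d² + r² + 2dr cosθ = |CA|² = 0.154085 m²;  d cosθ + r = +0.3465 m.
|ω_lever| = |0.1466·8.168·+0.3465| / 0.154085 = 2.6927 rad/s.

2.69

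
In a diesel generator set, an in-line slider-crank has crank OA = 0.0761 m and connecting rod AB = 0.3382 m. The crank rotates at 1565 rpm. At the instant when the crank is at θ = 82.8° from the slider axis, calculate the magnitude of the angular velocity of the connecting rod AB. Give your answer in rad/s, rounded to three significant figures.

ω = 163.9 rad/s (converted from 1565 rpm).
The rod makes angle φ with the slider axis where L sinφ = r sinθ; differentiating, L cosφ·φ̇ = r ω cosθ.
L cosφ = √(L² − r² sin²θ) = 0.32966 m.
|ω_rod| = r ω |cosθ| / √(L² − r² sin²θ) = 0.0761·163.9·0.12533/0.32966 = 4.7416 rad/s.

4.74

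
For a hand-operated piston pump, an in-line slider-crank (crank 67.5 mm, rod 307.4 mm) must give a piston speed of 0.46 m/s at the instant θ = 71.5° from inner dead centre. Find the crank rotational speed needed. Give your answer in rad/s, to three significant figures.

6.71

For an in-line slider-crank, |v_piston| = rω|sinθ|·[1 + r cosθ/√(L² − r² sin²θ)].
With r = 0.0675 m, L = 0.3074 m, θ = 71.5°: the bracketed kinematic factor |dx/dθ| = 0.068572 m.
ω = v/|dx/dθ| = 0.46/0.068572 = 6.7083 rad/s.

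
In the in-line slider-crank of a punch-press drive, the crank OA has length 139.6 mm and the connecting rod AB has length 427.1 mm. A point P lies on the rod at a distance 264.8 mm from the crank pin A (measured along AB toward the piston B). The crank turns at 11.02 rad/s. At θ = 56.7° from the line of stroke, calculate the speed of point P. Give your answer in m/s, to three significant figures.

ω = 11.02 rad/s.  Crank-pin speed |V_A| = rω = 1.5384 m/s, perpendicular to OA.
Rod angle: sinφ = −(r/L) sinθ ⇒ φ = -15.854°; ω_rod = −rω cosθ/√(L²−r²sin²θ) = -2.0558 rad/s.
V_P = V_A + ω_rod × AP, with AP = 0.2648 m along the rod.
Components: V_Px = −rω sinθ − a·ω_rod·sinφ = -1.4345 m/s;  V_Py = rω cosθ + a·ω_rod·cosφ = +0.32096 m/s.
|V_P| = √(V_Px² + V_Py²) = 1.47 m/s.

1.47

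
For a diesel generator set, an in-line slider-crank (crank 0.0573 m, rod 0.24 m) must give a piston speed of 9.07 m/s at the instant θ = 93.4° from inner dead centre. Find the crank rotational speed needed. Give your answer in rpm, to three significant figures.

1540

For an in-line slider-crank, |v_piston| = rω|sinθ|·[1 + r cosθ/√(L² − r² sin²θ)].
With r = 0.0573 m, L = 0.24 m, θ = 93.4°: the bracketed kinematic factor |dx/dθ| = 0.056365 m.
ω = v/|dx/dθ| = 9.07/0.056365 = 160.91 rad/s.
N = 60ω/(2π) = 1536.6 rpm.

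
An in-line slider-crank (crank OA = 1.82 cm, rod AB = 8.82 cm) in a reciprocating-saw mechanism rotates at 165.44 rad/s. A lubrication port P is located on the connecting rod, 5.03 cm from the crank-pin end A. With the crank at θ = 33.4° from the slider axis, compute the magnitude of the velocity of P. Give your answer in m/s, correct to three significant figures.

ω = 165.4 rad/s.  Crank-pin speed |V_A| = rω = 3.011 m/s, perpendicular to OA.
Rod angle: sinφ = −(r/L) sinθ ⇒ φ = -6.522°; ω_rod = −rω cosθ/√(L²−r²sin²θ) = -28.686 rad/s.
V_P = V_A + ω_rod × AP, with AP = 0.0503 m along the rod.
Components: V_Px = −rω sinθ − a·ω_rod·sinφ = -1.8214 m/s;  V_Py = rω cosθ + a·ω_rod·cosφ = +1.0802 m/s.
|V_P| = √(V_Px² + V_Py²) = 2.1176 m/s.

2.12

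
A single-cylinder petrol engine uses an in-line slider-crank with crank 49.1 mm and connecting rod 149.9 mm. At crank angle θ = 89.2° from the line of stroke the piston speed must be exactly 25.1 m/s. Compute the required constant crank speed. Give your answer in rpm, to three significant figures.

4860

For an in-line slider-crank, |v_piston| = rω|sinθ|·[1 + r cosθ/√(L² − r² sin²θ)].
With r = 0.0491 m, L = 0.1499 m, θ = 89.2°: the bracketed kinematic factor |dx/dθ| = 0.049333 m.
ω = v/|dx/dθ| = 25.1/0.049333 = 508.79 rad/s.
N = 60ω/(2π) = 4858.6 rpm.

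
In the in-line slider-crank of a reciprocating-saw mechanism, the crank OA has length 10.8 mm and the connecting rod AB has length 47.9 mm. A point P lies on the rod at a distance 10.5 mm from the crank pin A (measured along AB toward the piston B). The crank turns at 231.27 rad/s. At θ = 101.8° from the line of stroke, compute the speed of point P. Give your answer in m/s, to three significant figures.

ω = 231.3 rad/s.  Crank-pin speed |V_A| = rω = 2.4977 m/s, perpendicular to OA.
Rod angle: sinφ = −(r/L) sinθ ⇒ φ = -12.750°; ω_rod = −rω cosθ/√(L²−r²sin²θ) = +10.933 rad/s.
V_P = V_A + ω_rod × AP, with AP = 0.0105 m along the rod.
Components: V_Px = −rω sinθ − a·ω_rod·sinφ = -2.4196 m/s;  V_Py = rω cosθ + a·ω_rod·cosφ = -0.39881 m/s.
|V_P| = √(V_Px² + V_Py²) = 2.4522 m/s.

2.45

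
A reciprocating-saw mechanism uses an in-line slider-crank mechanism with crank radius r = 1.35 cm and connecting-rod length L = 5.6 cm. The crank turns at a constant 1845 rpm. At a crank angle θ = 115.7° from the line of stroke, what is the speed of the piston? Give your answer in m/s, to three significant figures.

2.10

ω = 2π·1845/60 = 193.2 rad/s
For an in-line slider-crank, x = r cosθ + √(L² − r² sin²θ), so v = −rω sinθ·[1 + r cosθ/√(L² − r² sin²θ)].
With r = 0.0135 m, L = 0.056 m, θ = 115.7°: √(L² − r² sin²θ) = 0.054663 m.
v = −0.0135·193.2·0.90108·[1 + 0.0135·-0.43366/0.054663] = -2.0986 m/s.
|v| = 2.0986 m/s.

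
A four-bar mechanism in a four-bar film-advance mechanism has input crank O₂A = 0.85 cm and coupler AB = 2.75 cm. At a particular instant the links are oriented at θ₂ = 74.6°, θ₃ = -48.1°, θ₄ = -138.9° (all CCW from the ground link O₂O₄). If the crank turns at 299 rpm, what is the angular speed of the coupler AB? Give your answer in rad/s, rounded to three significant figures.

ω₂ = 31.31 rad/s (from 299 rpm).
Differentiating the loop-closure r₂e^{iθ₂}+r₃e^{iθ₃}=r₁+r₄e^{iθ₄} gives r₂ω₂e^{iθ₂}+r₃ω₃e^{iθ₃}=r₄ω₄e^{iθ₄}.
Eliminating the other unknown: ω₃ = r₂ω₂ sin(θ₄−θ₂) / [r₃ sin(θ₃−θ₄)].
Numerator sine = +0.55194; denominator sine = +0.99990.
Result = 0.0085·31.31·(+0.55194) / (0.0275·(+0.99990)) = +5.3422 rad/s; magnitude 5.3422 rad/s.

5.34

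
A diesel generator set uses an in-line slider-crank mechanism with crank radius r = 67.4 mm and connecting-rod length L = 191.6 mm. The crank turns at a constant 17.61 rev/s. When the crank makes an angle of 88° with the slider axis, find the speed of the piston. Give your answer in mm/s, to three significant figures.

7550

ω = 2π·17.6 = 110.6 rad/s
For an in-line slider-crank, x = r cosθ + √(L² − r² sin²θ), so v = −rω sinθ·[1 + r cosθ/√(L² − r² sin²θ)].
With r = 0.0674 m, L = 0.1916 m, θ = 88°: √(L² − r² sin²θ) = 0.17937 m.
v = −0.0674·110.6·0.99939·[1 + 0.0674·0.03490/0.17937] = -7.5508 m/s.
|v| = 7.5508 m/s = 7550.8 mm/s.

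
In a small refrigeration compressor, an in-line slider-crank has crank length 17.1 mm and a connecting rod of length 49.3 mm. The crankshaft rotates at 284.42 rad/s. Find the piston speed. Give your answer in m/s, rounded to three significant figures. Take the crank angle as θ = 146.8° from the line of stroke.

1.88

ω = 284.4 rad/s
For an in-line slider-crank, x = r cosθ + √(L² − r² sin²θ), so v = −rω sinθ·[1 + r cosθ/√(L² − r² sin²θ)].
With r = 0.0171 m, L = 0.0493 m, θ = 146.8°: √(L² − r² sin²θ) = 0.048403 m.
v = −0.0171·284.4·0.54756·[1 + 0.0171·-0.83676/0.048403] = -1.8759 m/s.
|v| = 1.8759 m/s.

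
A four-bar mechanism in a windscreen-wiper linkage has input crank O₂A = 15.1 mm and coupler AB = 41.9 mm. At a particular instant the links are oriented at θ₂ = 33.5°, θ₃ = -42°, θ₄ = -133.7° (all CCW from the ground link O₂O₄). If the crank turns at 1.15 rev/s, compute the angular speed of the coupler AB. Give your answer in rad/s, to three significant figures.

ω₂ = 7.226 rad/s (from 1.15 rev/s).
Differentiating the loop-closure r₂e^{iθ₂}+r₃e^{iθ₃}=r₁+r₄e^{iθ₄} gives r₂ω₂e^{iθ₂}+r₃ω₃e^{iθ₃}=r₄ω₄e^{iθ₄}.
Eliminating the other unknown: ω₃ = r₂ω₂ sin(θ₄−θ₂) / [r₃ sin(θ₃−θ₄)].
Numerator sine = -0.22155; denominator sine = +0.99956.
Result = 0.0151·7.226·(-0.22155) / (0.0419·(+0.99956)) = -0.57717 rad/s; magnitude 0.57717 rad/s.

0.577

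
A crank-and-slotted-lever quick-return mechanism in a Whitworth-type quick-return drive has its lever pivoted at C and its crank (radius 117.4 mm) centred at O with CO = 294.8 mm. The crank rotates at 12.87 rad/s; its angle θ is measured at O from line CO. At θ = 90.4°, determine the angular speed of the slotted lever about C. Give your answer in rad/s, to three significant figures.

1.74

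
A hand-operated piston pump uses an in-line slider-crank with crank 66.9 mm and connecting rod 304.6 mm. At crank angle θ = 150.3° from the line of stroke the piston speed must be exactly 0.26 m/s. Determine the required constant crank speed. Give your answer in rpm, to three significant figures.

92.7

For an in-line slider-crank, |v_piston| = rω|sinθ|·[1 + r cosθ/√(L² − r² sin²θ)].
With r = 0.0669 m, L = 0.3046 m, θ = 150.3°: the bracketed kinematic factor |dx/dθ| = 0.026785 m.
ω = v/|dx/dθ| = 0.26/0.026785 = 9.707 rad/s.
N = 60ω/(2π) = 92.695 rpm.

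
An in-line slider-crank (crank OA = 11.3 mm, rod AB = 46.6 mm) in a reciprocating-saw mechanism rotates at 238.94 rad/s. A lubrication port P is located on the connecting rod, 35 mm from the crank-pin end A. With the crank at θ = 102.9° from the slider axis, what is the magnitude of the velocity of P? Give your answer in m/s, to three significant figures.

ω = 238.9 rad/s.  Crank-pin speed |V_A| = rω = 2.7 m/s, perpendicular to OA.
Rod angle: sinφ = −(r/L) sinθ ⇒ φ = -13.672°; ω_rod = −rω cosθ/√(L²−r²sin²θ) = +13.312 rad/s.
V_P = V_A + ω_rod × AP, with AP = 0.035 m along the rod.
Components: V_Px = −rω sinθ − a·ω_rod·sinφ = -2.5217 m/s;  V_Py = rω cosθ + a·ω_rod·cosφ = -0.15005 m/s.
|V_P| = √(V_Px² + V_Py²) = 2.5262 m/s.

2.53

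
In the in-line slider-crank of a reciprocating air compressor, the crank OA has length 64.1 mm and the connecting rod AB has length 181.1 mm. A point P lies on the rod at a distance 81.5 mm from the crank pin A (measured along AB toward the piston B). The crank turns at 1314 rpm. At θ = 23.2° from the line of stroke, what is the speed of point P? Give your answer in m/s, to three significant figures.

ω = 137.6 rad/s.  Crank-pin speed |V_A| = rω = 8.8203 m/s, perpendicular to OA.
Rod angle: sinφ = −(r/L) sinθ ⇒ φ = -8.015°; ω_rod = −rω cosθ/√(L²−r²sin²θ) = -45.207 rad/s.
V_P = V_A + ω_rod × AP, with AP = 0.0815 m along the rod.
Components: V_Px = −rω sinθ − a·ω_rod·sinφ = -3.9884 m/s;  V_Py = rω cosθ + a·ω_rod·cosφ = +4.4586 m/s.
|V_P| = √(V_Px² + V_Py²) = 5.9822 m/s.

5.98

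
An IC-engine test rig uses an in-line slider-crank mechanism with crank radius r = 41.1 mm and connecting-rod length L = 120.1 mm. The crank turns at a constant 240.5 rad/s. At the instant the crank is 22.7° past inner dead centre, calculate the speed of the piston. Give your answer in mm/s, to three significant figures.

ω = 240.5 rad/s
For an in-line slider-crank, x = r cosθ + √(L² − r² sin²θ), so v = −rω sinθ·[1 + r cosθ/√(L² − r² sin²θ)].
With r = 0.0411 m, L = 0.1201 m, θ = 22.7°: √(L² − r² sin²θ) = 0.11905 m.
v = −0.0411·240.5·0.38591·[1 + 0.0411·0.92254/0.11905] = -5.0294 m/s.
|v| = 5.0294 m/s = 5029.4 mm/s.

5030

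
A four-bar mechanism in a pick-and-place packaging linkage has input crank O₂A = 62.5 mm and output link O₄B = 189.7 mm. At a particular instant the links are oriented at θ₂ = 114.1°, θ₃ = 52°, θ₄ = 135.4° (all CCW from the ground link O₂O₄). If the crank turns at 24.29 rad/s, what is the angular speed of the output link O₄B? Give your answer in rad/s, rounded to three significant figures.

7.12

ω₂ = 24.29 rad/s
Differentiating the loop-closure r₂e^{iθ₂}+r₃e^{iθ₃}=r₁+r₄e^{iθ₄} gives r₂ω₂e^{iθ₂}+r₃ω₃e^{iθ₃}=r₄ω₄e^{iθ₄}.
Eliminating the other unknown: ω₄ = r₂ω₂ sin(θ₂−θ₃) / [r₄ sin(θ₄−θ₃)].
Numerator sine = +0.88377; denominator sine = +0.99337.
Result = 0.0625·24.29·(+0.88377) / (0.1897·(+0.99337)) = +7.1198 rad/s; magnitude 7.1198 rad/s.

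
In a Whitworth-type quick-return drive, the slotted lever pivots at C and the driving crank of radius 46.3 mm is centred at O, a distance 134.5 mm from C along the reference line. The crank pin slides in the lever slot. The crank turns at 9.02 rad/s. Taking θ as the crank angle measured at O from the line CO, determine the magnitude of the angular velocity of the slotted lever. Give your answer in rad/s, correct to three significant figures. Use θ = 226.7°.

1.64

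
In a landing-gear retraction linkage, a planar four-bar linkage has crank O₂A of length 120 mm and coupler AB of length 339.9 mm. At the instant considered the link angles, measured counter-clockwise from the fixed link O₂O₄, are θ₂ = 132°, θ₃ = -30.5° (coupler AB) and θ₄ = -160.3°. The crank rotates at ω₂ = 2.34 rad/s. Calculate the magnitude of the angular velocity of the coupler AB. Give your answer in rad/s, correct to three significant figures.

0.995

ω₂ = 2.34 rad/s
Differentiating the loop-closure r₂e^{iθ₂}+r₃e^{iθ₃}=r₁+r₄e^{iθ₄} gives r₂ω₂e^{iθ₂}+r₃ω₃e^{iθ₃}=r₄ω₄e^{iθ₄}.
Eliminating the other unknown: ω₃ = r₂ω₂ sin(θ₄−θ₂) / [r₃ sin(θ₃−θ₄)].
Numerator sine = +0.92521; denominator sine = +0.76828.
Result = 0.12·2.34·(+0.92521) / (0.3399·(+0.76828)) = +0.99487 rad/s; magnitude 0.99487 rad/s.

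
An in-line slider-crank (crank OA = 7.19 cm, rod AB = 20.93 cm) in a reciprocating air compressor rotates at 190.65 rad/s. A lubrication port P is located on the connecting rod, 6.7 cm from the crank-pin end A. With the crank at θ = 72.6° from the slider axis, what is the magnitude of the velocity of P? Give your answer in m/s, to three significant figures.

ω = 190.7 rad/s.  Crank-pin speed |V_A| = rω = 13.708 m/s, perpendicular to OA.
Rod angle: sinφ = −(r/L) sinθ ⇒ φ = -19.136°; ω_rod = −rω cosθ/√(L²−r²sin²θ) = -20.731 rad/s.
V_P = V_A + ω_rod × AP, with AP = 0.067 m along the rod.
Components: V_Px = −rω sinθ − a·ω_rod·sinφ = -13.536 m/s;  V_Py = rω cosθ + a·ω_rod·cosφ = +2.787 m/s.
|V_P| = √(V_Px² + V_Py²) = 13.82 m/s.

13.8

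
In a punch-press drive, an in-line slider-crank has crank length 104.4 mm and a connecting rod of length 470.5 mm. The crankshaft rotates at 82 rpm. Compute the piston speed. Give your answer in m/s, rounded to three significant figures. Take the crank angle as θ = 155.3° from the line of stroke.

0.299

ω = 2π·82/60 = 8.587 rad/s
For an in-line slider-crank, x = r cosθ + √(L² − r² sin²θ), so v = −rω sinθ·[1 + r cosθ/√(L² − r² sin²θ)].
With r = 0.1044 m, L = 0.4705 m, θ = 155.3°: √(L² − r² sin²θ) = 0.46847 m.
v = −0.1044·8.587·0.41787·[1 + 0.1044·-0.90851/0.46847] = -0.29877 m/s.
|v| = 0.29877 m/s.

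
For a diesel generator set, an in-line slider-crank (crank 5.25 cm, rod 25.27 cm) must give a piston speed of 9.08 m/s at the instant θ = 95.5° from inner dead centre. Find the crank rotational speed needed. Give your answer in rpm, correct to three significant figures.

For an in-line slider-crank, |v_piston| = rω|sinθ|·[1 + r cosθ/√(L² − r² sin²θ)].
With r = 0.0525 m, L = 0.2527 m, θ = 95.5°: the bracketed kinematic factor |dx/dθ| = 0.051195 m.
ω = v/|dx/dθ| = 9.08/0.051195 = 177.36 rad/s.
N = 60ω/(2π) = 1693.7 rpm.

1690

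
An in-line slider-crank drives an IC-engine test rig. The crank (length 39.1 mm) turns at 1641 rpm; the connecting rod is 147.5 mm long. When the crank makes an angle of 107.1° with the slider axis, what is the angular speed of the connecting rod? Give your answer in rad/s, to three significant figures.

ω = 171.8 rad/s (converted from 1641 rpm).
The rod makes angle φ with the slider axis where L sinφ = r sinθ; differentiating, L cosφ·φ̇ = r ω cosθ.
L cosφ = √(L² − r² sin²θ) = 0.14269 m.
|ω_rod| = r ω |cosθ| / √(L² − r² sin²θ) = 0.0391·171.8·0.29404/0.14269 = 13.846 rad/s.

13.8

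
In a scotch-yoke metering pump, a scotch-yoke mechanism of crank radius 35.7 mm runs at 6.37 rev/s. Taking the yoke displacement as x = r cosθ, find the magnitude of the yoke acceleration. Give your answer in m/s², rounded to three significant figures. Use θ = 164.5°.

55.1

ω = 40.02 rad/s (from 6.37 rev/s).
x = r cosθ ⇒ ẍ = −rω² cosθ (ω constant).
|a| = rω²|cosθ| = 0.0357·(40.02)²·|cos 164.5°| = 55.108 m/s².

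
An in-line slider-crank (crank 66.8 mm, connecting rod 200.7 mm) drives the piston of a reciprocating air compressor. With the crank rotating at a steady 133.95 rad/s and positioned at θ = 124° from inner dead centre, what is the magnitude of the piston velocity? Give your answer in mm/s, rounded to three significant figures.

5980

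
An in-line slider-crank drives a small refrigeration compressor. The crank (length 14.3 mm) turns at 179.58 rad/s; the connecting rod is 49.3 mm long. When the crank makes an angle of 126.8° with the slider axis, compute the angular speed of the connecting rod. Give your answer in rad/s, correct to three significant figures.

32.1

ω = 179.6 rad/s
The rod makes angle φ with the slider axis where L sinφ = r sinθ; differentiating, L cosφ·φ̇ = r ω cosθ.
L cosφ = √(L² − r² sin²θ) = 0.047952 m.
|ω_rod| = r ω |cosθ| / √(L² − r² sin²θ) = 0.0143·179.6·0.59902/0.047952 = 32.08 rad/s.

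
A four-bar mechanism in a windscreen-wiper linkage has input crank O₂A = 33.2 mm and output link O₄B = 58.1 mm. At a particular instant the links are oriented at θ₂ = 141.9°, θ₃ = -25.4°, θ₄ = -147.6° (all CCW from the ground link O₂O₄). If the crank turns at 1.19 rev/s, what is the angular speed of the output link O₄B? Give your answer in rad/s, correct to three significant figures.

1.11

ω₂ = 7.477 rad/s (from 1.19 rev/s).
Differentiating the loop-closure r₂e^{iθ₂}+r₃e^{iθ₃}=r₁+r₄e^{iθ₄} gives r₂ω₂e^{iθ₂}+r₃ω₃e^{iθ₃}=r₄ω₄e^{iθ₄}.
Eliminating the other unknown: ω₄ = r₂ω₂ sin(θ₂−θ₃) / [r₄ sin(θ₄−θ₃)].
Numerator sine = +0.21985; denominator sine = -0.84619.
Result = 0.0332·7.477·(+0.21985) / (0.0581·(-0.84619)) = -1.11 rad/s; magnitude 1.11 rad/s.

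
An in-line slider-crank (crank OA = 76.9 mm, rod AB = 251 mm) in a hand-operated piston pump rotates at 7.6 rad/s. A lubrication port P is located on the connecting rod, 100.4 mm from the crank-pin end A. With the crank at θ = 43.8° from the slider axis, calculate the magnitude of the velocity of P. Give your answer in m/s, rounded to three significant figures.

ω = 7.6 rad/s.  Crank-pin speed |V_A| = rω = 0.58444 m/s, perpendicular to OA.
Rod angle: sinφ = −(r/L) sinθ ⇒ φ = -12.243°; ω_rod = −rω cosθ/√(L²−r²sin²θ) = -1.7197 rad/s.
V_P = V_A + ω_rod × AP, with AP = 0.1004 m along the rod.
Components: V_Px = −rω sinθ − a·ω_rod·sinφ = -0.44113 m/s;  V_Py = rω cosθ + a·ω_rod·cosφ = +0.2531 m/s.
|V_P| = √(V_Px² + V_Py²) = 0.50858 m/s.

0.509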